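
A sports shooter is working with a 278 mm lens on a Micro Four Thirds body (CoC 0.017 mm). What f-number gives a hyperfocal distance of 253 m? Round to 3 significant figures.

Rearrange H = f²/(N·c) + f for N: N = f² / ((H − f)·c).
N = 278² / ((253000 − 278) × 0.017) = 77284 / 4296 ≈ 18.

f/18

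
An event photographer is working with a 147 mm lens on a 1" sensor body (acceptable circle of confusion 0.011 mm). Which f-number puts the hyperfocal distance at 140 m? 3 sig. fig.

f/14

Rearrange H = f²/(N·c) + f for N: N = f² / ((H − f)·c).
N = 147² / ((140000 − 147) × 0.011) = 21609 / 1538 ≈ 14.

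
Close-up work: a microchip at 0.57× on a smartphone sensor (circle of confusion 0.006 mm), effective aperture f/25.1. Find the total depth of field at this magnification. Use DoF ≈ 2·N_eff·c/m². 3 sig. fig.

0.927 mm

At magnification m, DoF ≈ 2·N_eff·c/m² = 2 × 25.1 × 0.006 / 0.57² = 0.3012 / 0.3249 ≈ 0.927 mm.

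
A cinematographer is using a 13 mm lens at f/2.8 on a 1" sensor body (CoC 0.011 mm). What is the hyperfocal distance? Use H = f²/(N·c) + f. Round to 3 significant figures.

Hyperfocal distance H = f²/(N·c) + f = 13²/(2.8 × 0.011) + 13 = 169/0.0308 + 13 ≈ 5500.0 mm ≈ 5.50 m.

5.50 m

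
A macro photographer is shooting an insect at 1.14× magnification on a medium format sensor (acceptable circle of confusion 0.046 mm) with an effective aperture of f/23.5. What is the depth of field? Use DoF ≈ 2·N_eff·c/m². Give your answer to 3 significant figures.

At magnification m, DoF ≈ 2·N_eff·c/m² = 2 × 23.5 × 0.046 / 1.14² = 2.162 / 1.3 ≈ 1.66 mm.

1.66 mm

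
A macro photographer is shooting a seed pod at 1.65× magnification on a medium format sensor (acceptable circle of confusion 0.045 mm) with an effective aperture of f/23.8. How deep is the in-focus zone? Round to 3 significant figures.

0.787 mm

At magnification m, DoF ≈ 2·N_eff·c/m² = 2 × 23.8 × 0.045 / 1.65² = 2.142 / 2.722 ≈ 0.787 mm.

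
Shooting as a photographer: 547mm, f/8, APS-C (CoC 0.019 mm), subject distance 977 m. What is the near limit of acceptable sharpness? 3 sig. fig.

Hyperfocal distance H = f²/(N·c) + f = 547²/(8 × 0.019) + 547 = 299209/0.152 + 547 ≈ 1969027.3 mm ≈ 1969 m.
Near limit Dn = s·(H − f)/(H + s − 2f) = 977000 × (1969027.3 − 547) / (1969027.3 + 977000 − 2 × 547) = 977000 × 1968480.3 / 2944933.3 ≈ 653056 mm ≈ 653 m.

653 m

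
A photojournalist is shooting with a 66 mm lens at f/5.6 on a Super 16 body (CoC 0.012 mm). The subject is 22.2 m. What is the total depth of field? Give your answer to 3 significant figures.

17.2 m

Hyperfocal distance H = f²/(N·c) + f = 66²/(5.6 × 0.012) + 66 = 4356/0.0672 + 66 ≈ 64887.4 mm ≈ 64.89 m.
Near limit Dn = s·(H − f)/(H + s − 2f) = 22200 × (64887.4 − 66) / (64887.4 + 22200 − 2 × 66) = 22200 × 64821.4 / 86955.4 ≈ 16549 mm.
Far limit Df = s·(H − f)/(H − s) = 22200 × (64887.4 − 66) / (64887.4 − 22200) = 22200 × 64821.4 / 42687.4 ≈ 33711 mm.
Depth of field = Df − Dn = 33711 − 16549 ≈ 17162 mm ≈ 17.2 m.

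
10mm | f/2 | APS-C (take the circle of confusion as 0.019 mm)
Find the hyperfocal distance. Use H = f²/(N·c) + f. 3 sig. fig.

2.64 m

Hyperfocal distance H = f²/(N·c) + f = 10²/(2 × 0.019) + 10 = 100/0.038 + 10 ≈ 2641.6 mm ≈ 2.64 m.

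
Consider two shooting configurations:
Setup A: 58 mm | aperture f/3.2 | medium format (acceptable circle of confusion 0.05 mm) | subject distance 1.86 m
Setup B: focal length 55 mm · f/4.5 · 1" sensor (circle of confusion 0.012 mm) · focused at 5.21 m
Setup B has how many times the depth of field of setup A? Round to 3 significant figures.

Setup A: H = 58²/(3.2×0.05) + 58 ≈ 21083.0 mm; DoF = Df − Dn = 2034.36 − 1713.17 ≈ 321.19 mm.
Setup B: H = 55²/(4.5×0.012) + 55 ≈ 56073.5 mm; DoF = Df − Dn = 5738.03 − 4770.96 ≈ 967.07 mm.
Ratio = 967.07 / 321.19 ≈ 3.01.

3.01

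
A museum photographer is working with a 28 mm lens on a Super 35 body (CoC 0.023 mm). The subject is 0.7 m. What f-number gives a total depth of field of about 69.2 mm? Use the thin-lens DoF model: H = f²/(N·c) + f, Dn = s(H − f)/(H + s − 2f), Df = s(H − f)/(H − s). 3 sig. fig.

Write h = H − f = f²/(N·c). The thin-lens limits are Dn = s·h/(h + (s−f)) and Df = s·h/(h − (s−f)), so DoF = Df − Dn = 2·s·(s−f)·h / (h² − (s−f)²).
That is a quadratic in h: DoF·h² − 2·s·(s−f)·h − DoF·(s−f)² = 0 ⇒ h = (s−f)·(s + √(s² + DoF²)) / DoF = 672 × (700 + √(700² + 69.2²)) / 69.2 = 672 × (700 + 703.412) / 69.2 ≈ 13629 mm.
Then N = f²/(c·h) = 28² / (0.023 × 13629) = 784 / 313.46 ≈ 2.50.

f/2.50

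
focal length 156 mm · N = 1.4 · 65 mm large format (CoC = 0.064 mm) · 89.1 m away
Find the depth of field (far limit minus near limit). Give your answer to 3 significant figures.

Hyperfocal distance H = f²/(N·c) + f = 156²/(1.4 × 0.064) + 156 = 24336/0.0896 + 156 ≈ 271763.1 mm ≈ 271.8 m.
Near limit Dn = s·(H − f)/(H + s − 2f) = 89100 × (271763.1 − 156) / (271763.1 + 89100 − 2 × 156) = 89100 × 271607.1 / 360551.1 ≈ 67120 mm.
Far limit Df = s·(H − f)/(H − s) = 89100 × (271763.1 − 156) / (271763.1 − 89100) = 89100 × 271607.1 / 182663.1 ≈ 132485 mm.
Depth of field = Df − Dn = 132485 − 67120 ≈ 65365 mm ≈ 65.4 m.

65.4 m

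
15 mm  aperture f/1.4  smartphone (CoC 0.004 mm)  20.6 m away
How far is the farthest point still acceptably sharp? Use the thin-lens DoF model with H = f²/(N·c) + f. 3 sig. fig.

Hyperfocal distance H = f²/(N·c) + f = 15²/(1.4 × 0.004) + 15 = 225/0.0056 + 15 ≈ 40193.6 mm ≈ 40.19 m.
Far limit Df = s·(H − f)/(H − s) = 20600 × (40193.6 − 15) / (40193.6 − 20600) = 20600 × 40178.6 / 19593.6 ≈ 42242 mm ≈ 42.2 m.

42.2 m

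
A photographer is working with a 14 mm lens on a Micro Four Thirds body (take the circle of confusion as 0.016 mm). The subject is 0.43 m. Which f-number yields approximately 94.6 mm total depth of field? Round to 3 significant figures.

f/3.20

Write h = H − f = f²/(N·c). The thin-lens limits are Dn = s·h/(h + (s−f)) and Df = s·h/(h − (s−f)), so DoF = Df − Dn = 2·s·(s−f)·h / (h² − (s−f)²).
That is a quadratic in h: DoF·h² − 2·s·(s−f)·h − DoF·(s−f)² = 0 ⇒ h = (s−f)·(s + √(s² + DoF²)) / DoF = 416 × (430 + √(430² + 94.6²)) / 94.6 = 416 × (430 + 440.283) / 94.6 ≈ 3827.0 mm.
Then N = f²/(c·h) = 14² / (0.016 × 3827.0) = 196 / 61.233 ≈ 3.20.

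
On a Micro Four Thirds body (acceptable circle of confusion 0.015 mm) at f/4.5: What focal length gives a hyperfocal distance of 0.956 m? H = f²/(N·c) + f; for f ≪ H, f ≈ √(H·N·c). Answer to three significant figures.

8.00 mm

From H = f²/(N·c) + f, with f ≪ H: f ≈ √(H·N·c) = √(956 × 4.5 × 0.015) = √64.530 ≈ 8.033 mm.
Exact: f² + N·c·f − N·c·H = 0 ⇒ f = (−N·c + √((N·c)² + 4·N·c·H))/2 = (−0.0675 + √258.12)/2 ≈ 7.9994 mm ≈ 8.00 mm.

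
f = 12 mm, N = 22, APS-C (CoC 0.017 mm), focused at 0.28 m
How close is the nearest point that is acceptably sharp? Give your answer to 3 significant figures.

Hyperfocal distance H = f²/(N·c) + f = 12²/(22 × 0.017) + 12 = 144/0.374 + 12 ≈ 397.0 mm ≈ 0.397 m.
Near limit Dn = s·(H − f)/(H + s − 2f) = 280 × (397.0 − 12) / (397.0 + 280 − 2 × 12) = 280 × 385.0 / 653.0 ≈ 165.09 mm.

165 mm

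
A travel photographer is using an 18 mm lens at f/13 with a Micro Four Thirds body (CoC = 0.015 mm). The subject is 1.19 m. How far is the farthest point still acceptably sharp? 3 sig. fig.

Hyperfocal distance H = f²/(N·c) + f = 18²/(13 × 0.015) + 18 = 324/0.195 + 18 ≈ 1679.5 mm ≈ 1.680 m.
Far limit Df = s·(H − f)/(H − s) = 1190 × (1679.5 − 18) / (1679.5 − 1190) = 1190 × 1661.5 / 489.5 ≈ 4039.0 mm ≈ 4.04 m.

4.04 m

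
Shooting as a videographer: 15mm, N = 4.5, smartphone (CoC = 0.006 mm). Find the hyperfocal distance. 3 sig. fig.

Hyperfocal distance H = f²/(N·c) + f = 15²/(4.5 × 0.006) + 15 = 225/0.027 + 15 ≈ 8348.3 mm ≈ 8.35 m.

8.35 m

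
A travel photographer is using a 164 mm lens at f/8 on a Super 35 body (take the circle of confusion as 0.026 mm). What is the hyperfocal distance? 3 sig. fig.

Hyperfocal distance H = f²/(N·c) + f = 164²/(8 × 0.026) + 164 = 26896/0.208 + 164 ≈ 129471.7 mm ≈ 129 m.

129 m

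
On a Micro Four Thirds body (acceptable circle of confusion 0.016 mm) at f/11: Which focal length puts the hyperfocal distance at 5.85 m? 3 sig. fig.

32.0 mm

From H = f²/(N·c) + f, with f ≪ H: f ≈ √(H·N·c) = √(5850 × 11 × 0.016) = √1029.6 ≈ 32.09 mm.
Exact: f² + N·c·f − N·c·H = 0 ⇒ f = (−N·c + √((N·c)² + 4·N·c·H))/2 = (−0.176 + √4118.4)/2 ≈ 32.000 mm ≈ 32.0 mm.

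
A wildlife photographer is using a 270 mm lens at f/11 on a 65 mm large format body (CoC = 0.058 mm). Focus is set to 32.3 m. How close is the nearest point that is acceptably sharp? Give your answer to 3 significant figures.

Hyperfocal distance H = f²/(N·c) + f = 270²/(11 × 0.058) + 270 = 72900/0.638 + 270 ≈ 114533.3 mm ≈ 114.5 m.
Near limit Dn = s·(H − f)/(H + s − 2f) = 32300 × (114533.3 − 270) / (114533.3 + 32300 − 2 × 270) = 32300 × 114263.3 / 146293.3 ≈ 25228 mm ≈ 25.2 m.

25.2 m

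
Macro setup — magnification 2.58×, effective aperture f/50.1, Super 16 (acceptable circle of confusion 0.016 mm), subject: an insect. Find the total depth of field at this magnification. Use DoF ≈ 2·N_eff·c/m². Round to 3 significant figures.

At magnification m, DoF ≈ 2·N_eff·c/m² = 2 × 50.1 × 0.016 / 2.58² = 1.603 / 6.656 ≈ 0.241 mm.

0.241 mm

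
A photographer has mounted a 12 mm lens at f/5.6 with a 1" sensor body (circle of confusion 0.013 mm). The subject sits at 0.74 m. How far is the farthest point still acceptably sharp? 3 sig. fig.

1.17 m

Hyperfocal distance H = f²/(N·c) + f = 12²/(5.6 × 0.013) + 12 = 144/0.0728 + 12 ≈ 1990.0 mm ≈ 1.990 m.
Far limit Df = s·(H − f)/(H − s) = 740 × (1990.0 − 12) / (1990.0 − 740) = 740 × 1978.0 / 1250.0 ≈ 1171.0 mm ≈ 1.17 m.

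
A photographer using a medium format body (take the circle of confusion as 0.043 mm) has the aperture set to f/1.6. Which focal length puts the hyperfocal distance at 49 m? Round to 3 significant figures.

From H = f²/(N·c) + f, with f ≪ H: f ≈ √(H·N·c) = √(49000 × 1.6 × 0.043) = √3371.2 ≈ 58.06 mm.
Exact: f² + N·c·f − N·c·H = 0 ⇒ f = (−N·c + √((N·c)² + 4·N·c·H))/2 = (−0.0688 + √13485)/2 ≈ 58.028 mm ≈ 58.0 mm.

58.0 mm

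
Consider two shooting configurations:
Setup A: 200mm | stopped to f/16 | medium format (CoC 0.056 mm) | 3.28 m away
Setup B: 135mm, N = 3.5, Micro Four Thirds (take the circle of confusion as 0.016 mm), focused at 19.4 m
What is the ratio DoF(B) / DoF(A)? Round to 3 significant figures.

Setup A: H = 200²/(16×0.056) + 200 ≈ 44842.9 mm; DoF = Df − Dn = 3523.06 − 3068.31 ≈ 454.75 mm.
Setup B: H = 135²/(3.5×0.016) + 135 ≈ 325581.4 mm; DoF = Df − Dn = 20620.7 − 18315.8 ≈ 2304.9 mm.
Ratio = 2304.9 / 454.75 ≈ 5.07.

5.07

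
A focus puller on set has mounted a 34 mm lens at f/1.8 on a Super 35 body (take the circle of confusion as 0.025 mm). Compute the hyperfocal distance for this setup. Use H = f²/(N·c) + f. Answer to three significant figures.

Hyperfocal distance H = f²/(N·c) + f = 34²/(1.8 × 0.025) + 34 = 1156/0.045 + 34 ≈ 25722.9 mm ≈ 25.7 m.

25.7 m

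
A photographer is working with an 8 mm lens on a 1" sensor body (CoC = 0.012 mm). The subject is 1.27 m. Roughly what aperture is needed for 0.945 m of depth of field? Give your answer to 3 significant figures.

Write h = H − f = f²/(N·c). The thin-lens limits are Dn = s·h/(h + (s−f)) and Df = s·h/(h − (s−f)), so DoF = Df − Dn = 2·s·(s−f)·h / (h² − (s−f)²).
That is a quadratic in h: DoF·h² − 2·s·(s−f)·h − DoF·(s−f)² = 0 ⇒ h = (s−f)·(s + √(s² + DoF²)) / DoF = 1262 × (1270 + √(1270² + 945²)) / 945 = 1262 × (1270 + 1583.01) / 945 ≈ 3810.1 mm.
Then N = f²/(c·h) = 8² / (0.012 × 3810.1) = 64 / 45.721 ≈ 1.40.

f/1.40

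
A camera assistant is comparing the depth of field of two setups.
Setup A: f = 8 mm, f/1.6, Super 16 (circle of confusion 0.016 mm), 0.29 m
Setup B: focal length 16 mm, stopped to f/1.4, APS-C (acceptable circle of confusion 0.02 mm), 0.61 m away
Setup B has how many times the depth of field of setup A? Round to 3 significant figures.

1.20

Setup A: H = 8²/(1.6×0.016) + 8 ≈ 2508.0 mm; DoF = Df − Dn = 326.871 − 260.604 ≈ 66.267 mm.
Setup B: H = 16²/(1.4×0.02) + 16 ≈ 9158.9 mm; DoF = Df − Dn = 652.385 − 572.787 ≈ 79.598 mm.
Ratio = 79.598 / 66.267 ≈ 1.20.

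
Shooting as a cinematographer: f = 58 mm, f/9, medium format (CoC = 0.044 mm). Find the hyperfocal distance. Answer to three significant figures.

Hyperfocal distance H = f²/(N·c) + f = 58²/(9 × 0.044) + 58 = 3364/0.396 + 58 ≈ 8552.9 mm ≈ 8.55 m.

8.55 m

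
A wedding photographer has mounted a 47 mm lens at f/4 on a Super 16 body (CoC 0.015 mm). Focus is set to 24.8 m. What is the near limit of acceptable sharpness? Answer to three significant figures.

Hyperfocal distance H = f²/(N·c) + f = 47²/(4 × 0.015) + 47 = 2209/0.06 + 47 ≈ 36863.7 mm ≈ 36.86 m.
Near limit Dn = s·(H − f)/(H + s − 2f) = 24800 × (36863.7 − 47) / (36863.7 + 24800 − 2 × 47) = 24800 × 36816.7 / 61569.7 ≈ 14830 mm ≈ 14.8 m.

14.8 m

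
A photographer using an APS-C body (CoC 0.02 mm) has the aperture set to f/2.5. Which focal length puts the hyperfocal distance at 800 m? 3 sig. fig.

From H = f²/(N·c) + f, with f ≪ H: f ≈ √(H·N·c) = √(800000 × 2.5 × 0.02) = √40000 ≈ 200.0 mm.
The +f correction barely moves this — solving exactly, f² + N·c·f − N·c·H = 0 ⇒ f = (−N·c + √((N·c)² + 4·N·c·H))/2 = (−0.05 + √160000)/2 ≈ 199.98 mm, so f ≈ 200 mm.

200 mm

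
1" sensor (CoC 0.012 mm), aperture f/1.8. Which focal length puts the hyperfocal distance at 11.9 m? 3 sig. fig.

16.0 mm

From H = f²/(N·c) + f, with f ≪ H: f ≈ √(H·N·c) = √(11900 × 1.8 × 0.012) = √257.04 ≈ 16.03 mm.
The +f correction barely moves this — solving exactly, f² + N·c·f − N·c·H = 0 ⇒ f = (−N·c + √((N·c)² + 4·N·c·H))/2 = (−0.0216 + √1028.2)/2 ≈ 16.022 mm, so f ≈ 16.0 mm.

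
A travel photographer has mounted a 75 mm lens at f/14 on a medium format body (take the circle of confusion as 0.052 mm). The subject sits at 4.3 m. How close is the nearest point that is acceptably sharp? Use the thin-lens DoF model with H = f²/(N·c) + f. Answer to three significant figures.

2.78 m

Hyperfocal distance H = f²/(N·c) + f = 75²/(14 × 0.052) + 75 = 5625/0.728 + 75 ≈ 7801.6 mm ≈ 7.802 m.
Near limit Dn = s·(H − f)/(H + s − 2f) = 4300 × (7801.6 − 75) / (7801.6 + 4300 − 2 × 75) = 4300 × 7726.6 / 11951.6 ≈ 2779.9 mm ≈ 2.78 m.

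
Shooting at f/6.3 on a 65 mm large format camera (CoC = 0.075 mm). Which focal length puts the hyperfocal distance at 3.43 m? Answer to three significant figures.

From H = f²/(N·c) + f, with f ≪ H: f ≈ √(H·N·c) = √(3430 × 6.3 × 0.075) = √1620.7 ≈ 40.26 mm.
Exact: f² + N·c·f − N·c·H = 0 ⇒ f = (−N·c + √((N·c)² + 4·N·c·H))/2 = (−0.4725 + √6482.9)/2 ≈ 40.022 mm ≈ 40.0 mm.

40.0 mm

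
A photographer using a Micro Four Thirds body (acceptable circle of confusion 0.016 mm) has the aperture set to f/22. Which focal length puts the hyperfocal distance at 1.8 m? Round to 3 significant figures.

25.0 mm

From H = f²/(N·c) + f, with f ≪ H: f ≈ √(H·N·c) = √(1800 × 22 × 0.016) = √633.60 ≈ 25.17 mm.
Exact: f² + N·c·f − N·c·H = 0 ⇒ f = (−N·c + √((N·c)² + 4·N·c·H))/2 = (−0.352 + √2534.5)/2 ≈ 24.996 mm ≈ 25.0 mm.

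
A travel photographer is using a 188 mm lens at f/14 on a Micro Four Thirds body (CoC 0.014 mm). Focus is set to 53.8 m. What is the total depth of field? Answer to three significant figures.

Hyperfocal distance H = f²/(N·c) + f = 188²/(14 × 0.014) + 188 = 35344/0.196 + 188 ≈ 180514.5 mm ≈ 180.5 m.
Near limit Dn = s·(H − f)/(H + s − 2f) = 53800 × (180514.5 − 188) / (180514.5 + 53800 − 2 × 188) = 53800 × 180326.5 / 233938.5 ≈ 41471 mm.
Far limit Df = s·(H − f)/(H − s) = 53800 × (180514.5 − 188) / (180514.5 − 53800) = 53800 × 180326.5 / 126714.5 ≈ 76562 mm.
Depth of field = Df − Dn = 76562 − 41471 ≈ 35091 mm ≈ 35.1 m.

35.1 m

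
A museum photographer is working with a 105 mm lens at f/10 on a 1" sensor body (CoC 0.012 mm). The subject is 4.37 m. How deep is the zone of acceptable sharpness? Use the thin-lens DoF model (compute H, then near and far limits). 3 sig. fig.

Hyperfocal distance H = f²/(N·c) + f = 105²/(10 × 0.012) + 105 = 11025/0.12 + 105 ≈ 91980.0 mm ≈ 91.98 m.
Near limit Dn = s·(H − f)/(H + s − 2f) = 4370 × (91980.0 − 105) / (91980.0 + 4370 − 2 × 105) = 4370 × 91875.0 / 96140.0 ≈ 4176.14 mm.
Far limit Df = s·(H − f)/(H − s) = 4370 × (91980.0 − 105) / (91980.0 − 4370) = 4370 × 91875.0 / 87610.0 ≈ 4582.74 mm.
Depth of field = Df − Dn = 4582.74 − 4176.14 ≈ 406.60 mm.

407 mm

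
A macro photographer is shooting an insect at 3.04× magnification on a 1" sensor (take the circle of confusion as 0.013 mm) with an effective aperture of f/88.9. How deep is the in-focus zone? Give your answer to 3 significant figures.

At magnification m, DoF ≈ 2·N_eff·c/m² = 2 × 88.9 × 0.013 / 3.04² = 2.311 / 9.242 ≈ 0.25 mm.

0.250 mm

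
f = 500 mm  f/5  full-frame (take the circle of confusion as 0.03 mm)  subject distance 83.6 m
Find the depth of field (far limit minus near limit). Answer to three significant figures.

Hyperfocal distance H = f²/(N·c) + f = 500²/(5 × 0.03) + 500 = 250000/0.15 + 500 ≈ 1667166.7 mm ≈ 1667 m.
Near limit Dn = s·(H − f)/(H + s − 2f) = 83600 × (1667166.7 − 500) / (1667166.7 + 83600 − 2 × 500) = 83600 × 1666666.7 / 1749766.7 ≈ 79629.7 mm.
Far limit Df = s·(H − f)/(H − s) = 83600 × (1667166.7 − 500) / (1667166.7 − 83600) = 83600 × 1666666.7 / 1583566.7 ≈ 87987.0 mm.
Depth of field = Df − Dn = 87987.0 − 79629.7 ≈ 8357.3 mm ≈ 8.36 m.

8.36 m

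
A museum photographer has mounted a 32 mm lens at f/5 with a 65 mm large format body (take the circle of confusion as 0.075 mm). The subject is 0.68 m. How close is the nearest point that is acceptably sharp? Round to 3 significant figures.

Hyperfocal distance H = f²/(N·c) + f = 32²/(5 × 0.075) + 32 = 1024/0.375 + 32 ≈ 2762.7 mm ≈ 2.763 m.
Near limit Dn = s·(H − f)/(H + s − 2f) = 680 × (2762.7 − 32) / (2762.7 + 680 − 2 × 32) = 680 × 2730.7 / 3378.7 ≈ 549.58 mm ≈ 0.550 m.

0.550 m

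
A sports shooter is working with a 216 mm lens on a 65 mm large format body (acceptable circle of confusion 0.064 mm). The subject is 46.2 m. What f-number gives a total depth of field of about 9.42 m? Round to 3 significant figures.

Write h = H − f = f²/(N·c). The thin-lens limits are Dn = s·h/(h + (s−f)) and Df = s·h/(h − (s−f)), so DoF = Df − Dn = 2·s·(s−f)·h / (h² − (s−f)²).
That is a quadratic in h: DoF·h² − 2·s·(s−f)·h − DoF·(s−f)² = 0 ⇒ h = (s−f)·(s + √(s² + DoF²)) / DoF = 45984 × (46200 + √(46200² + 9420²)) / 9420 = 45984 × (46200 + 47150.6) / 9420 ≈ 455693 mm.
Then N = f²/(c·h) = 216² / (0.064 × 455693) = 46656 / 29164 ≈ 1.60.

f/1.60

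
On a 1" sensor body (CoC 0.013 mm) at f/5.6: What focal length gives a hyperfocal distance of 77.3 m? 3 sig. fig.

From H = f²/(N·c) + f, with f ≪ H: f ≈ √(H·N·c) = √(77300 × 5.6 × 0.013) = √5627.4 ≈ 75.02 mm.
The +f correction barely moves this — solving exactly, f² + N·c·f − N·c·H = 0 ⇒ f = (−N·c + √((N·c)² + 4·N·c·H))/2 = (−0.0728 + √22510)/2 ≈ 74.980 mm, so f ≈ 75.0 mm.

75.0 mm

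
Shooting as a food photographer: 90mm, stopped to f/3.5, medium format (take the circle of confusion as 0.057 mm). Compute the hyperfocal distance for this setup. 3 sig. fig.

40.7 m

Hyperfocal distance H = f²/(N·c) + f = 90²/(3.5 × 0.057) + 90 = 8100/0.1995 + 90 ≈ 40691.5 mm ≈ 40.7 m.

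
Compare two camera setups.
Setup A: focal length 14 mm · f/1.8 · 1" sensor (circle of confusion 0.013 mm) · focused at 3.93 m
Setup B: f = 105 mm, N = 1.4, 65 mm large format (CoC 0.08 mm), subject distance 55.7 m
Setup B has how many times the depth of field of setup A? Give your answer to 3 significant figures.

19.6

Setup A: H = 14²/(1.8×0.013) + 14 ≈ 8390.1 mm; DoF = Df − Dn = 7380.6 − 2678.0 ≈ 4702.6 mm.
Setup B: H = 105²/(1.4×0.08) + 105 ≈ 98542.5 mm; DoF = Df − Dn = 127980 − 35596 ≈ 92384 mm.
Ratio = 92384 / 4702.6 ≈ 19.6.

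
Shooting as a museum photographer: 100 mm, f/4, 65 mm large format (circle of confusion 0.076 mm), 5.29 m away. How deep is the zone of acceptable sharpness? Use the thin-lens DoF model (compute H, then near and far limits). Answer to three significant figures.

1.71 m

Hyperfocal distance H = f²/(N·c) + f = 100²/(4 × 0.076) + 100 = 10000/0.304 + 100 ≈ 32994.7 mm ≈ 32.99 m.
Near limit Dn = s·(H − f)/(H + s − 2f) = 5290 × (32994.7 − 100) / (32994.7 + 5290 − 2 × 100) = 5290 × 32894.7 / 38084.7 ≈ 4569.1 mm.
Far limit Df = s·(H − f)/(H − s) = 5290 × (32994.7 − 100) / (32994.7 − 5290) = 5290 × 32894.7 / 27704.7 ≈ 6281.0 mm.
Depth of field = Df − Dn = 6281.0 − 4569.1 ≈ 1711.9 mm ≈ 1.71 m.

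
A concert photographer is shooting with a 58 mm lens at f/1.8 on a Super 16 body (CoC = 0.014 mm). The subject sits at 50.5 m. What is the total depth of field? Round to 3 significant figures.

44.5 m

Hyperfocal distance H = f²/(N·c) + f = 58²/(1.8 × 0.014) + 58 = 3364/0.0252 + 58 ≈ 133550.1 mm ≈ 133.6 m.
Near limit Dn = s·(H − f)/(H + s − 2f) = 50500 × (133550.1 − 58) / (133550.1 + 50500 − 2 × 58) = 50500 × 133492.1 / 183934.1 ≈ 36651 mm.
Far limit Df = s·(H − f)/(H − s) = 50500 × (133550.1 − 58) / (133550.1 − 50500) = 50500 × 133492.1 / 83050.1 ≈ 81172 mm.
Depth of field = Df − Dn = 81172 − 36651 ≈ 44521 mm ≈ 44.5 m.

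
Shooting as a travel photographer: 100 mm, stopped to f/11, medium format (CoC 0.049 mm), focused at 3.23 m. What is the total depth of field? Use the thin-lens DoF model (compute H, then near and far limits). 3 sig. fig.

Hyperfocal distance H = f²/(N·c) + f = 100²/(11 × 0.049) + 100 = 10000/0.539 + 100 ≈ 18652.9 mm ≈ 18.65 m.
Near limit Dn = s·(H − f)/(H + s − 2f) = 3230 × (18652.9 − 100) / (18652.9 + 3230 − 2 × 100) = 3230 × 18552.9 / 21682.9 ≈ 2763.7 mm.
Far limit Df = s·(H − f)/(H − s) = 3230 × (18652.9 − 100) / (18652.9 − 3230) = 3230 × 18552.9 / 15422.9 ≈ 3885.5 mm.
Depth of field = Df − Dn = 3885.5 − 2763.7 ≈ 1121.8 mm ≈ 1.12 m.

1.12 m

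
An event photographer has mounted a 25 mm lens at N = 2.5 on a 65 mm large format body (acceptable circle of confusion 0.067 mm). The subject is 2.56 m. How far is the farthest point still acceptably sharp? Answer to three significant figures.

Hyperfocal distance H = f²/(N·c) + f = 25²/(2.5 × 0.067) + 25 = 625/0.1675 + 25 ≈ 3756.3 mm ≈ 3.756 m.
Far limit Df = s·(H − f)/(H − s) = 2560 × (3756.3 − 25) / (3756.3 − 2560) = 2560 × 3731.3 / 1196.3 ≈ 7984.5 mm ≈ 7.98 m.

7.98 m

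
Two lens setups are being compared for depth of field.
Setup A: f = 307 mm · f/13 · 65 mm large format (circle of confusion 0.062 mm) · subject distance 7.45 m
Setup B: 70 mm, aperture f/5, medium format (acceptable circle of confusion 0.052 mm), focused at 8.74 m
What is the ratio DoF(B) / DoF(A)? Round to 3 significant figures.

Setup A: H = 307²/(13×0.062) + 307 ≈ 117241.2 mm; DoF = Df − Dn = 7934.70 − 7021.11 ≈ 913.59 mm.
Setup B: H = 70²/(5×0.052) + 70 ≈ 18916.2 mm; DoF = Df − Dn = 16186 − 5986 ≈ 10200 mm.
Ratio = 10200 / 913.59 ≈ 11.2.

11.2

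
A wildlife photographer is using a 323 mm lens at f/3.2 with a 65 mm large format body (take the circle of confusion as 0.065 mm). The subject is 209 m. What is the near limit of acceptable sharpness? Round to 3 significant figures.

Hyperfocal distance H = f²/(N·c) + f = 323²/(3.2 × 0.065) + 323 = 104329/0.208 + 323 ≈ 501904.7 mm ≈ 501.9 m.
Near limit Dn = s·(H − f)/(H + s − 2f) = 209000 × (501904.7 − 323) / (501904.7 + 209000 − 2 × 323) = 209000 × 501581.7 / 710258.7 ≈ 147595 mm ≈ 148 m.

148 m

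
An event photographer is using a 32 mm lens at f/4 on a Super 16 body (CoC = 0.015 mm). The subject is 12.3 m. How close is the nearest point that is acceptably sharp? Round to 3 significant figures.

7.16 m

Hyperfocal distance H = f²/(N·c) + f = 32²/(4 × 0.015) + 32 = 1024/0.06 + 32 ≈ 17098.7 mm ≈ 17.10 m.
Near limit Dn = s·(H − f)/(H + s − 2f) = 12300 × (17098.7 − 32) / (17098.7 + 12300 − 2 × 32) = 12300 × 17066.7 / 29334.7 ≈ 7156.0 mm ≈ 7.16 m.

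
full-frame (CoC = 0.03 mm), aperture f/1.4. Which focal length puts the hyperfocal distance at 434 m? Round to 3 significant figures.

135 mm

From H = f²/(N·c) + f, with f ≪ H: f ≈ √(H·N·c) = √(434000 × 1.4 × 0.03) = √18228 ≈ 135.0 mm.
The +f correction barely moves this — solving exactly, f² + N·c·f − N·c·H = 0 ⇒ f = (−N·c + √((N·c)² + 4·N·c·H))/2 = (−0.042 + √72912)/2 ≈ 134.99 mm, so f ≈ 135 mm.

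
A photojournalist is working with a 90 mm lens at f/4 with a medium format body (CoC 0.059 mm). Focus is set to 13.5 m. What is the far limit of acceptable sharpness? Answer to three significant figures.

22.2 m

Hyperfocal distance H = f²/(N·c) + f = 90²/(4 × 0.059) + 90 = 8100/0.236 + 90 ≈ 34412.0 mm ≈ 34.41 m.
Far limit Df = s·(H − f)/(H − s) = 13500 × (34412.0 − 90) / (34412.0 − 13500) = 13500 × 34322.0 / 20912.0 ≈ 22157 mm ≈ 22.2 m.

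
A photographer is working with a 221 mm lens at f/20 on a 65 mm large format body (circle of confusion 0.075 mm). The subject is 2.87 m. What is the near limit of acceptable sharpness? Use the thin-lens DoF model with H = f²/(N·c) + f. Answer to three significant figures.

2.65 m

Hyperfocal distance H = f²/(N·c) + f = 221²/(20 × 0.075) + 221 = 48841/1.5 + 221 ≈ 32781.7 mm ≈ 32.78 m.
Near limit Dn = s·(H − f)/(H + s − 2f) = 2870 × (32781.7 − 221) / (32781.7 + 2870 − 2 × 221) = 2870 × 32560.7 / 35209.7 ≈ 2654.1 mm ≈ 2.65 m.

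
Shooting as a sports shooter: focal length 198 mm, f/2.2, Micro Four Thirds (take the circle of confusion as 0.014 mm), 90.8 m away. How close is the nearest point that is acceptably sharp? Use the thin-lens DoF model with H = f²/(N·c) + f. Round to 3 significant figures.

Hyperfocal distance H = f²/(N·c) + f = 198²/(2.2 × 0.014) + 198 = 39204/0.0308 + 198 ≈ 1273055.1 mm ≈ 1273 m.
Near limit Dn = s·(H − f)/(H + s − 2f) = 90800 × (1273055.1 − 198) / (1273055.1 + 90800 − 2 × 198) = 90800 × 1272857.1 / 1363459.1 ≈ 84766 mm ≈ 84.8 m.

84.8 m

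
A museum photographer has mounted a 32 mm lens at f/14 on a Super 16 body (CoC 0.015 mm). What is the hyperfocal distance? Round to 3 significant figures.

4.91 m

Hyperfocal distance H = f²/(N·c) + f = 32²/(14 × 0.015) + 32 = 1024/0.21 + 32 ≈ 4908.2 mm ≈ 4.91 m.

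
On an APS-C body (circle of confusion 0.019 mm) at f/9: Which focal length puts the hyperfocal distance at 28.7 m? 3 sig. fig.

From H = f²/(N·c) + f, with f ≪ H: f ≈ √(H·N·c) = √(28700 × 9 × 0.019) = √4907.7 ≈ 70.05 mm.
Exact: f² + N·c·f − N·c·H = 0 ⇒ f = (−N·c + √((N·c)² + 4·N·c·H))/2 = (−0.171 + √19631)/2 ≈ 69.970 mm ≈ 70.0 mm.

70.0 mm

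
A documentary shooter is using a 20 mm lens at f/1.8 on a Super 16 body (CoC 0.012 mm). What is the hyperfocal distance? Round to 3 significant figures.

Hyperfocal distance H = f²/(N·c) + f = 20²/(1.8 × 0.012) + 20 = 400/0.0216 + 20 ≈ 18538.5 mm ≈ 18.5 m.

18.5 m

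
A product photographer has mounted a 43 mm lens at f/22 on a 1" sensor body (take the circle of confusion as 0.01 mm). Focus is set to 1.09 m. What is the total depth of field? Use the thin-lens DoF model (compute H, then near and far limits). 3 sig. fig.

Hyperfocal distance H = f²/(N·c) + f = 43²/(22 × 0.01) + 43 = 1849/0.22 + 43 ≈ 8447.5 mm ≈ 8.448 m.
Near limit Dn = s·(H − f)/(H + s − 2f) = 1090 × (8447.5 − 43) / (8447.5 + 1090 − 2 × 43) = 1090 × 8404.5 / 9451.5 ≈ 969.25 mm.
Far limit Df = s·(H − f)/(H − s) = 1090 × (8447.5 − 43) / (8447.5 − 1090) = 1090 × 8404.5 / 7357.5 ≈ 1245.11 mm.
Depth of field = Df − Dn = 1245.11 − 969.25 ≈ 275.86 mm.

276 mm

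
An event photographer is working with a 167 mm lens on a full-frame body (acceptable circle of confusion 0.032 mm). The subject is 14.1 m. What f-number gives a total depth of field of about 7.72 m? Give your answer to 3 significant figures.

Write h = H − f = f²/(N·c). The thin-lens limits are Dn = s·h/(h + (s−f)) and Df = s·h/(h − (s−f)), so DoF = Df − Dn = 2·s·(s−f)·h / (h² − (s−f)²).
That is a quadratic in h: DoF·h² − 2·s·(s−f)·h − DoF·(s−f)² = 0 ⇒ h = (s−f)·(s + √(s² + DoF²)) / DoF = 13933 × (14100 + √(14100² + 7720²)) / 7720 = 13933 × (14100 + 16075.1) / 7720 ≈ 54460 mm.
Then N = f²/(c·h) = 167² / (0.032 × 54460) = 27889 / 1742.7 ≈ 16.

f/16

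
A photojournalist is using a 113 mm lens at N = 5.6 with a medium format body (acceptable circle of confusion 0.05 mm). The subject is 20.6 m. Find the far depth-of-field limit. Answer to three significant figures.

Hyperfocal distance H = f²/(N·c) + f = 113²/(5.6 × 0.05) + 113 = 12769/0.28 + 113 ≈ 45716.6 mm ≈ 45.72 m.
Far limit Df = s·(H − f)/(H − s) = 20600 × (45716.6 − 113) / (45716.6 − 20600) = 20600 × 45603.6 / 25116.6 ≈ 37403 mm ≈ 37.4 m.

37.4 m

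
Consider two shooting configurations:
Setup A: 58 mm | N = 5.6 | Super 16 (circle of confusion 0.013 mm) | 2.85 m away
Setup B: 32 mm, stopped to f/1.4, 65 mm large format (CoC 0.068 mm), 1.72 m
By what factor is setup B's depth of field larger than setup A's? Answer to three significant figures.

Setup A: H = 58²/(5.6×0.013) + 58 ≈ 46266.8 mm; DoF = Df − Dn = 3033.27 − 2687.61 ≈ 345.66 mm.
Setup B: H = 32²/(1.4×0.068) + 32 ≈ 10788.3 mm; DoF = Df − Dn = 2040.17 − 1486.69 ≈ 553.48 mm.
Ratio = 553.48 / 345.66 ≈ 1.60.

1.60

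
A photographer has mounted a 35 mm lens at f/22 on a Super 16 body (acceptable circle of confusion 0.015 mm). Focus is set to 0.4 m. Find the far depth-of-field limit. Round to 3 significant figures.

Hyperfocal distance H = f²/(N·c) + f = 35²/(22 × 0.015) + 35 = 1225/0.33 + 35 ≈ 3747.1 mm ≈ 3.747 m.
Far limit Df = s·(H − f)/(H − s) = 400 × (3747.1 − 35) / (3747.1 − 400) = 400 × 3712.1 / 3347.1 ≈ 443.62 mm.

444 mm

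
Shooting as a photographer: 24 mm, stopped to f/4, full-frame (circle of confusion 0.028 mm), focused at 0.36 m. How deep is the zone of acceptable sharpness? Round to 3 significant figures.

47.2 mm

Hyperfocal distance H = f²/(N·c) + f = 24²/(4 × 0.028) + 24 = 576/0.112 + 24 ≈ 5166.9 mm ≈ 5.167 m.
Near limit Dn = s·(H − f)/(H + s − 2f) = 360 × (5166.9 − 24) / (5166.9 + 360 − 2 × 24) = 360 × 5142.9 / 5478.9 ≈ 337.922 mm.
Far limit Df = s·(H − f)/(H − s) = 360 × (5166.9 − 24) / (5166.9 − 360) = 360 × 5142.9 / 4806.9 ≈ 385.164 mm.
Depth of field = Df − Dn = 385.164 − 337.922 ≈ 47.242 mm.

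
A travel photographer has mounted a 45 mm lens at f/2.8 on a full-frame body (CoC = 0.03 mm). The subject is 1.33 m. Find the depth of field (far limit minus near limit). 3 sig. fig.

Hyperfocal distance H = f²/(N·c) + f = 45²/(2.8 × 0.03) + 45 = 2025/0.084 + 45 ≈ 24152.1 mm ≈ 24.15 m.
Near limit Dn = s·(H − f)/(H + s − 2f) = 1330 × (24152.1 − 45) / (24152.1 + 1330 − 2 × 45) = 1330 × 24107.1 / 25392.1 ≈ 1262.69 mm.
Far limit Df = s·(H − f)/(H − s) = 1330 × (24152.1 − 45) / (24152.1 − 1330) = 1330 × 24107.1 / 22822.1 ≈ 1404.89 mm.
Depth of field = Df − Dn = 1404.89 − 1262.69 ≈ 142.20 mm.

142 mm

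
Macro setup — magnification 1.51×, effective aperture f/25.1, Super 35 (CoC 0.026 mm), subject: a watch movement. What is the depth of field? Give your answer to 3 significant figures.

At magnification m, DoF ≈ 2·N_eff·c/m² = 2 × 25.1 × 0.026 / 1.51² = 1.305 / 2.28 ≈ 0.572 mm.

0.572 mm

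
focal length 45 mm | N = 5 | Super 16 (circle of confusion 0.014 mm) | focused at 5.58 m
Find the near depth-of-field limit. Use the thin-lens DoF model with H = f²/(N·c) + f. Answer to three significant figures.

4.68 m

Hyperfocal distance H = f²/(N·c) + f = 45²/(5 × 0.014) + 45 = 2025/0.07 + 45 ≈ 28973.6 mm ≈ 28.97 m.
Near limit Dn = s·(H − f)/(H + s − 2f) = 5580 × (28973.6 − 45) / (28973.6 + 5580 − 2 × 45) = 5580 × 28928.6 / 34463.6 ≈ 4683.8 mm ≈ 4.68 m.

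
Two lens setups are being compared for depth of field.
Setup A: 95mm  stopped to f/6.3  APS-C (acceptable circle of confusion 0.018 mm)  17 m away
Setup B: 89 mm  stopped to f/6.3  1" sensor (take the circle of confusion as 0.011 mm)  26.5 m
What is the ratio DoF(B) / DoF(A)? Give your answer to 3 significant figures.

1.71

Setup A: H = 95²/(6.3×0.018) + 95 ≈ 79680.5 mm; DoF = Df − Dn = 21584.9 − 14021.6 ≈ 7563.3 mm.
Setup B: H = 89²/(6.3×0.011) + 89 ≈ 114389.1 mm; DoF = Df − Dn = 34463 − 21526 ≈ 12937 mm.
Ratio = 12937 / 7563.3 ≈ 1.71.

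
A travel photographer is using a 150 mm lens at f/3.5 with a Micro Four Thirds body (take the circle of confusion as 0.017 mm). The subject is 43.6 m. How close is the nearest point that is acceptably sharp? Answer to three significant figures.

Hyperfocal distance H = f²/(N·c) + f = 150²/(3.5 × 0.017) + 150 = 22500/0.0595 + 150 ≈ 378301.3 mm ≈ 378.3 m.
Near limit Dn = s·(H − f)/(H + s − 2f) = 43600 × (378301.3 − 150) / (378301.3 + 43600 − 2 × 150) = 43600 × 378151.3 / 421601.3 ≈ 39107 mm ≈ 39.1 m.

39.1 m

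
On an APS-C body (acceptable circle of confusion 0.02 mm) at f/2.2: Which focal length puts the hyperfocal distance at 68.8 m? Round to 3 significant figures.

55.0 mm

From H = f²/(N·c) + f, with f ≪ H: f ≈ √(H·N·c) = √(68800 × 2.2 × 0.02) = √3027.2 ≈ 55.02 mm.
The +f correction barely moves this — solving exactly, f² + N·c·f − N·c·H = 0 ⇒ f = (−N·c + √((N·c)² + 4·N·c·H))/2 = (−0.044 + √12109)/2 ≈ 54.998 mm, so f ≈ 55.0 mm.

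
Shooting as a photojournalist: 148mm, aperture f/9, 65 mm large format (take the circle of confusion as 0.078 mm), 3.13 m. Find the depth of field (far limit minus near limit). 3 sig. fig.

0.604 m

Hyperfocal distance H = f²/(N·c) + f = 148²/(9 × 0.078) + 148 = 21904/0.702 + 148 ≈ 31350.3 mm ≈ 31.35 m.
Near limit Dn = s·(H − f)/(H + s − 2f) = 3130 × (31350.3 − 148) / (31350.3 + 3130 − 2 × 148) = 3130 × 31202.3 / 34184.3 ≈ 2856.96 mm.
Far limit Df = s·(H − f)/(H − s) = 3130 × (31350.3 − 148) / (31350.3 − 3130) = 3130 × 31202.3 / 28220.3 ≈ 3460.74 mm.
Depth of field = Df − Dn = 3460.74 − 2856.96 ≈ 603.78 mm ≈ 0.604 m.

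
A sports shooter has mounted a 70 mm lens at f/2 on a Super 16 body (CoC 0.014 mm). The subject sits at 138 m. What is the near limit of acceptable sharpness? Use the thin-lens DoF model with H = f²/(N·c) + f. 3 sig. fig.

Hyperfocal distance H = f²/(N·c) + f = 70²/(2 × 0.014) + 70 = 4900/0.028 + 70 ≈ 175070.0 mm ≈ 175.1 m.
Near limit Dn = s·(H − f)/(H + s − 2f) = 138000 × (175070.0 − 70) / (175070.0 + 138000 − 2 × 70) = 138000 × 175000.0 / 312930.0 ≈ 77174 mm ≈ 77.2 m.

77.2 m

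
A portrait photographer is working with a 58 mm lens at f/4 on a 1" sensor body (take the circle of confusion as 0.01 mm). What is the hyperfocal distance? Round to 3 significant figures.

84.2 m

Hyperfocal distance H = f²/(N·c) + f = 58²/(4 × 0.01) + 58 = 3364/0.04 + 58 ≈ 84158.0 mm ≈ 84.2 m.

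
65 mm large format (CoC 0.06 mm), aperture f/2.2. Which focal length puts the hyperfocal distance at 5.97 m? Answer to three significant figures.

From H = f²/(N·c) + f, with f ≪ H: f ≈ √(H·N·c) = √(5970 × 2.2 × 0.06) = √788.04 ≈ 28.07 mm.
Exact: f² + N·c·f − N·c·H = 0 ⇒ f = (−N·c + √((N·c)² + 4·N·c·H))/2 = (−0.132 + √3152.2)/2 ≈ 28.006 mm ≈ 28.0 mm.

28.0 mm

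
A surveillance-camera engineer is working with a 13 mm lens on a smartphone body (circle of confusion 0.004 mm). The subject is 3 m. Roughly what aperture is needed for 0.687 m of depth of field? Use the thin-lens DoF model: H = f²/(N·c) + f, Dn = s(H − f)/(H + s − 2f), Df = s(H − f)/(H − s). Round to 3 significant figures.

Write h = H − f = f²/(N·c). The thin-lens limits are Dn = s·h/(h + (s−f)) and Df = s·h/(h − (s−f)), so DoF = Df − Dn = 2·s·(s−f)·h / (h² − (s−f)²).
That is a quadratic in h: DoF·h² − 2·s·(s−f)·h − DoF·(s−f)² = 0 ⇒ h = (s−f)·(s + √(s² + DoF²)) / DoF = 2987 × (3000 + √(3000² + 687²)) / 687 = 2987 × (3000 + 3077.66) / 687 ≈ 26425 mm.
Then N = f²/(c·h) = 13² / (0.004 × 26425) = 169 / 105.70 ≈ 1.60.

f/1.60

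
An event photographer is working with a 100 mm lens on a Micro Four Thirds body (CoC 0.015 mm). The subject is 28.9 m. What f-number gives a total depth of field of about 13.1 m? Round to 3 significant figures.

Write h = H − f = f²/(N·c). The thin-lens limits are Dn = s·h/(h + (s−f)) and Df = s·h/(h − (s−f)), so DoF = Df − Dn = 2·s·(s−f)·h / (h² − (s−f)²).
That is a quadratic in h: DoF·h² − 2·s·(s−f)·h − DoF·(s−f)² = 0 ⇒ h = (s−f)·(s + √(s² + DoF²)) / DoF = 28800 × (28900 + √(28900² + 13100²)) / 13100 = 28800 × (28900 + 31730.4) / 13100 ≈ 133294 mm.
Then N = f²/(c·h) = 100² / (0.015 × 133294) = 10000 / 1999.4 ≈ 5.

f/5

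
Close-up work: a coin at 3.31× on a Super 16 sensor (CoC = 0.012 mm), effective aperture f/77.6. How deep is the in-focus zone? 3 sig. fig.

0.170 mm

At magnification m, DoF ≈ 2·N_eff·c/m² = 2 × 77.6 × 0.012 / 3.31² = 1.862 / 10.96 ≈ 0.17 mm.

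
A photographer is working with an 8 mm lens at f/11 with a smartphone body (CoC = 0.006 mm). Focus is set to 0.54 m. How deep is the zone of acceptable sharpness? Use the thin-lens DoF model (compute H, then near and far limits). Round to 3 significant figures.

0.848 m

Hyperfocal distance H = f²/(N·c) + f = 8²/(11 × 0.006) + 8 = 64/0.066 + 8 ≈ 977.7 mm ≈ 0.978 m.
Near limit Dn = s·(H − f)/(H + s − 2f) = 540 × (977.7 − 8) / (977.7 + 540 − 2 × 8) = 540 × 969.7 / 1501.7 ≈ 348.70 mm.
Far limit Df = s·(H − f)/(H − s) = 540 × (977.7 − 8) / (977.7 − 540) = 540 × 969.7 / 437.7 ≈ 1196.34 mm.
Depth of field = Df − Dn = 1196.34 − 348.70 ≈ 847.64 mm ≈ 0.848 m.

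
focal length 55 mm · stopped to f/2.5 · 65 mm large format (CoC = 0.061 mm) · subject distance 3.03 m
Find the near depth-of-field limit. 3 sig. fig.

Hyperfocal distance H = f²/(N·c) + f = 55²/(2.5 × 0.061) + 55 = 3025/0.1525 + 55 ≈ 19891.1 mm ≈ 19.89 m.
Near limit Dn = s·(H − f)/(H + s − 2f) = 3030 × (19891.1 − 55) / (19891.1 + 3030 − 2 × 55) = 3030 × 19836.1 / 22811.1 ≈ 2634.8 mm ≈ 2.63 m.

2.63 m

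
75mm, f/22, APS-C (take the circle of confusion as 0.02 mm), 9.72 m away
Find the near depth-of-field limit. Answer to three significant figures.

5.54 m

Hyperfocal distance H = f²/(N·c) + f = 75²/(22 × 0.02) + 75 = 5625/0.44 + 75 ≈ 12859.1 mm ≈ 12.86 m.
Near limit Dn = s·(H − f)/(H + s − 2f) = 9720 × (12859.1 − 75) / (12859.1 + 9720 − 2 × 75) = 9720 × 12784.1 / 22429.1 ≈ 5540.2 mm ≈ 5.54 m.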